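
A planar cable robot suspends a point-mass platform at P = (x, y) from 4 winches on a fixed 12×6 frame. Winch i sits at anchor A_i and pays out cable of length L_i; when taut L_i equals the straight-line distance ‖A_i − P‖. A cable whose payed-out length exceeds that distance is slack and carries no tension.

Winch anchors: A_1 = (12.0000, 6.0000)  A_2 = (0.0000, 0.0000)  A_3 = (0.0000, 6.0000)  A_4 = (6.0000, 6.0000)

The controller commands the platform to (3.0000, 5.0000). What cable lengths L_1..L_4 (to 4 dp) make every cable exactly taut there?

(9.0554, 5.8310, 3.1623, 3.1623)

L_1 = √((12.0000−3.0000)² + (6.0000−5.0000)²) = 9.0554
L_2 = √((0.0000−3.0000)² + (0.0000−5.0000)²) = 5.8310
L_3 = √((0.0000−3.0000)² + (6.0000−5.0000)²) = 3.1623
L_4 = √((6.0000−3.0000)² + (6.0000−5.0000)²) = 3.1623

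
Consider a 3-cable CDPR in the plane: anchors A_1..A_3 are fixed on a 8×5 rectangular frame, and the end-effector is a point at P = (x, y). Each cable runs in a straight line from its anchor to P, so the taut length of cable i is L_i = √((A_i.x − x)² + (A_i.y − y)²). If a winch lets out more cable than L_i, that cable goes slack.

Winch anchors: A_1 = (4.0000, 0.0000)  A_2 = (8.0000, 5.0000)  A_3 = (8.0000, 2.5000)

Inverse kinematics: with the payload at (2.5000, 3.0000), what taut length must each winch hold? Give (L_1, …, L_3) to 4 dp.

L_1: Δ = A_1−P = (1.5000, -3.0000) → ‖Δ‖ = √11.2500 = 3.3541
L_2: Δ = A_2−P = (5.5000, 2.0000) → ‖Δ‖ = √34.2500 = 5.8523
L_3: Δ = A_3−P = (5.5000, -0.5000) → ‖Δ‖ = √30.5000 = 5.5227

(3.3541, 5.8523, 5.5227)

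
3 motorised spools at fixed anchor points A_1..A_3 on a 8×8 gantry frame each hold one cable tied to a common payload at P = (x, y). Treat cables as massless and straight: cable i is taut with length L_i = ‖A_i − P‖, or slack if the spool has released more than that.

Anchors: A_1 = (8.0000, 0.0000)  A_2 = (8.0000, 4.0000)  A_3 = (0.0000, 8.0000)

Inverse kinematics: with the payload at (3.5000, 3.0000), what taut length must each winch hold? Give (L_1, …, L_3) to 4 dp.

(5.4083, 4.6098, 6.1033)

L_1 = √((8.0000−3.5000)² + (0.0000−3.0000)²) = 5.4083
L_2 = √((8.0000−3.5000)² + (4.0000−3.0000)²) = 4.6098
L_3 = √((0.0000−3.5000)² + (8.0000−3.0000)²) = 6.1033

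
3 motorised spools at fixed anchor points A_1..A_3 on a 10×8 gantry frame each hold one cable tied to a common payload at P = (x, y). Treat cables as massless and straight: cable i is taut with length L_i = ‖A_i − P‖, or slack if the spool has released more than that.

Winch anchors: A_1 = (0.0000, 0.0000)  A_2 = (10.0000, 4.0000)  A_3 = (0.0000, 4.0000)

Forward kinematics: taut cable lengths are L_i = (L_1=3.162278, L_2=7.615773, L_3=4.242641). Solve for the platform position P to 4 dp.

each cable: (A_i−P)·(A_i−P) = L_i²; let k_i = ‖A_i‖²−L_i²
k_1 = 0.0000+0.0000−10.0000 = -10.0000
row 1: -20.0000x − 8.0000y = -68.0000  (k_2=58.0000)
row 2: 0.0000x − 8.0000y = -8.0000  (k_3=-2.0000)
Cramer on rows 1–2 → x = 3.0000, y = 1.0000

(3.0000, 1.0000)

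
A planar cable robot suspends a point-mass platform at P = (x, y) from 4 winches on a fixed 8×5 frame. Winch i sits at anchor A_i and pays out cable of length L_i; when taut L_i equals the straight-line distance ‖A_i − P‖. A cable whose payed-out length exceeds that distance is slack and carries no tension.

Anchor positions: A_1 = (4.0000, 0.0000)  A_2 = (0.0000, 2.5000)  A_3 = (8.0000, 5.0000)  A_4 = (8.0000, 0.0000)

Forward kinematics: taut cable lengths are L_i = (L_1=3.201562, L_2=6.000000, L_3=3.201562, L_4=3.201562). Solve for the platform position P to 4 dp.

(6.0000, 2.5000)

expand ‖A_i−P‖²=L_i² and subtract eq 1 (c_i ≔ ‖A_i‖²−L_i²)
c_1 = 16.0000+0.0000−10.2500 = 5.7500
eq1−eq2 → [8.0000  -5.0000]·P = 35.5000
eq1−eq3 → [-8.0000  -10.0000]·P = -73.0000
eq1−eq4 → [-8.0000  0.0000]·P = -48.0000
2×2 solve → P = (6.0000, 2.5000)
check cable 4: ‖A_4−P‖² = 10.2500 ≈ L_4² = 10.2500 ✓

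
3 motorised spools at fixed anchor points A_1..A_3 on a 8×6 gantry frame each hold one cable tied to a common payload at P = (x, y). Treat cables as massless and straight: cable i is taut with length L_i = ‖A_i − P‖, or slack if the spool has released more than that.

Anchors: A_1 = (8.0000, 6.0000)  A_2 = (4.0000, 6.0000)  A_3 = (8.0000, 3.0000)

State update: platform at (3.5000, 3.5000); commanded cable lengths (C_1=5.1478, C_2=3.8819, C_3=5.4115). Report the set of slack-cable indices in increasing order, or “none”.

2, 3

cable 1: L_1 = ‖A_1−P‖ = 5.1478;  C_1 = 5.1478 → taut
cable 2: L_2 = ‖A_2−P‖ = 2.5495;  C_2 = 3.8819 → slack
cable 3: L_3 = ‖A_3−P‖ = 4.5277;  C_3 = 5.4115 → slack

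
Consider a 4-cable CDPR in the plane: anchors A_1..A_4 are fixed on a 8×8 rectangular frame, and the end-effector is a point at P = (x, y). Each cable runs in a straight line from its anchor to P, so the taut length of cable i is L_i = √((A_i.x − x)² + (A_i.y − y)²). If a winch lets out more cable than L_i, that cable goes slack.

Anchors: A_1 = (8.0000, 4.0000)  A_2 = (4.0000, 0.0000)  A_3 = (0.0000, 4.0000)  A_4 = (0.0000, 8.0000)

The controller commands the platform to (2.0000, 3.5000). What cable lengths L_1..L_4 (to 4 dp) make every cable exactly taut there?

(6.0208, 4.0311, 2.0616, 4.9244)

L_1 = √((8.0000−2.0000)² + (4.0000−3.5000)²) = 6.0208
L_2 = √((4.0000−2.0000)² + (0.0000−3.5000)²) = 4.0311
L_3 = √((0.0000−2.0000)² + (4.0000−3.5000)²) = 2.0616
L_4 = √((0.0000−2.0000)² + (8.0000−3.5000)²) = 4.9244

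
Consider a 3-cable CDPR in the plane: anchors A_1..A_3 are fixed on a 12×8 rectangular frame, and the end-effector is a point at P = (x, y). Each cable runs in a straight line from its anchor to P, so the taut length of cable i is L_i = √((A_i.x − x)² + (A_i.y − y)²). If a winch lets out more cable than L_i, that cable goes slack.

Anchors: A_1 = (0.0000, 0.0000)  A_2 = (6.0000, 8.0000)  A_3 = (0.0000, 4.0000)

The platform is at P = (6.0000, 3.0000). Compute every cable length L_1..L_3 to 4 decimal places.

cable 1: Δx=-6.0000, Δy=-3.0000; L_1 = √(Δx²+Δy²) = 6.7082
cable 2: Δx=0.0000, Δy=5.0000; L_2 = √(Δx²+Δy²) = 5.0000
cable 3: Δx=-6.0000, Δy=1.0000; L_3 = √(Δx²+Δy²) = 6.0828

(6.7082, 5.0000, 6.0828)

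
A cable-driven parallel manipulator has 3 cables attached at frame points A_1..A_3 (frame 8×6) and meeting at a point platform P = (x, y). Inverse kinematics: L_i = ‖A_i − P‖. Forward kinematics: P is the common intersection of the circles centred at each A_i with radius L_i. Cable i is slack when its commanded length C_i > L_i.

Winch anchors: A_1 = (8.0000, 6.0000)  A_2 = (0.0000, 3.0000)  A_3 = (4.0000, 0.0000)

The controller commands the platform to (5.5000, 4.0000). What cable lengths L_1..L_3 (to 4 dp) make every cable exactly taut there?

(3.2016, 5.5902, 4.2720)

cable 1: Δx=2.5000, Δy=2.0000; L_1 = √(Δx²+Δy²) = 3.2016
cable 2: Δx=-5.5000, Δy=-1.0000; L_2 = √(Δx²+Δy²) = 5.5902
cable 3: Δx=-1.5000, Δy=-4.0000; L_3 = √(Δx²+Δy²) = 4.2720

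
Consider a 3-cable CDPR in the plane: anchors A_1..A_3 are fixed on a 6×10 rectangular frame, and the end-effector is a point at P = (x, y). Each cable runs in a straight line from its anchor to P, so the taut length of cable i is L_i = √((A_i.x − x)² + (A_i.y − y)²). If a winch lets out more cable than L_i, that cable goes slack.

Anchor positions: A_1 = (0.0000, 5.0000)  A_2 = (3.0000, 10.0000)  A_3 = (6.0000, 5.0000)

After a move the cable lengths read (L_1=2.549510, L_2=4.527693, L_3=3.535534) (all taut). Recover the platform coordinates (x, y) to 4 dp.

(2.5000, 5.5000)

circle eqns → linear via eq_j − eq_1; set q_j = A_j·A_j − L_j²
q_1 = 0.0000+25.0000−6.5000 = 18.5000
-6.0000·x − 10.0000·y = q_1−q_2 = -70.0000
-12.0000·x + 0.0000·y = q_1−q_3 = -30.0000
solve first two rows → x=2.5000, y=5.5000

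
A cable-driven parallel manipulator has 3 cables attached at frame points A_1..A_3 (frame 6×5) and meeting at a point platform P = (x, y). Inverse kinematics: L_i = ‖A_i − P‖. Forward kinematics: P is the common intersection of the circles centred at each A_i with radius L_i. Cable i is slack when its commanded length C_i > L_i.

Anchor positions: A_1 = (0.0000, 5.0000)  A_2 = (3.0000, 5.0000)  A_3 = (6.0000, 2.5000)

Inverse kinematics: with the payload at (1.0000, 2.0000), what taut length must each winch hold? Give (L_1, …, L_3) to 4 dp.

(3.1623, 3.6056, 5.0249)

cable 1: Δx=-1.0000, Δy=3.0000; L_1 = √(Δx²+Δy²) = 3.1623
cable 2: Δx=2.0000, Δy=3.0000; L_2 = √(Δx²+Δy²) = 3.6056
cable 3: Δx=5.0000, Δy=0.5000; L_3 = √(Δx²+Δy²) = 5.0249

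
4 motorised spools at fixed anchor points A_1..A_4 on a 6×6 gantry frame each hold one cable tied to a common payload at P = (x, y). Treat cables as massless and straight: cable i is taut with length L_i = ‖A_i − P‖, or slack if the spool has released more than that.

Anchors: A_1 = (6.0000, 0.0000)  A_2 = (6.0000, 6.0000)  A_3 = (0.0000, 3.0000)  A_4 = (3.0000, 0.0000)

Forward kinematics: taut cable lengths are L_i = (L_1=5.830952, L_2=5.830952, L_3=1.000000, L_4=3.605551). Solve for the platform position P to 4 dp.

(1.0000, 3.0000)

each cable: (A_i−P)·(A_i−P) = L_i²; let c_i = ‖A_i‖²−L_i²
c_1 = 36.0000+0.0000−34.0000 = 2.0000
row 1: 0.0000x − 12.0000y = -36.0000  (c_2=38.0000)
row 2: 12.0000x − 6.0000y = -6.0000  (c_3=8.0000)
row 3: 6.0000x + 0.0000y = 6.0000  (c_4=-4.0000)
Cramer on rows 1–2 → x = 1.0000, y = 3.0000
check cable 4: ‖A_4−P‖² = 13.0000 ≈ L_4² = 13.0000 ✓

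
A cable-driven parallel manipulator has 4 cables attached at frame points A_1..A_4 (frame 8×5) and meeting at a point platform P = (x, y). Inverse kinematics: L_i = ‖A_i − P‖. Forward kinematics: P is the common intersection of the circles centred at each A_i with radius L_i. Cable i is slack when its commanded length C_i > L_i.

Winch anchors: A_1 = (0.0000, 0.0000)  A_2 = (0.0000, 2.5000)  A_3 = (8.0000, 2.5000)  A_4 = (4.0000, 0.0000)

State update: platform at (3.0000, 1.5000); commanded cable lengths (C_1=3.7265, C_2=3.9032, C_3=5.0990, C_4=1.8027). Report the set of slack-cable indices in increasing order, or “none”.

1, 2

cable 1: √((-3.0000)²+(-1.5000)²)=3.3541, C_1=3.7265: slack
cable 2: √((-3.0000)²+(1.0000)²)=3.1623, C_2=3.9032: slack
cable 3: √((5.0000)²+(1.0000)²)=5.0990, C_3=5.0990: taut
cable 4: √((1.0000)²+(-1.5000)²)=1.8028, C_4=1.8027: taut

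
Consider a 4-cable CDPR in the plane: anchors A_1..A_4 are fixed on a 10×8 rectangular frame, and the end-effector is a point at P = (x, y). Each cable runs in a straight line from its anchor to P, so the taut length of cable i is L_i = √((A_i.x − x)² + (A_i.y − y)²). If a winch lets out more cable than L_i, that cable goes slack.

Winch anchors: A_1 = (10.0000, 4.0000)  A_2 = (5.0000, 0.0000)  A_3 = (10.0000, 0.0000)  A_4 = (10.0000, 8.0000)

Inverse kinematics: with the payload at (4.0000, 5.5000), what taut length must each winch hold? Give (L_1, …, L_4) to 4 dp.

(6.1847, 5.5902, 8.1394, 6.5000)

cable 1: Δx=6.0000, Δy=-1.5000; L_1 = √(Δx²+Δy²) = 6.1847
cable 2: Δx=1.0000, Δy=-5.5000; L_2 = √(Δx²+Δy²) = 5.5902
cable 3: Δx=6.0000, Δy=-5.5000; L_3 = √(Δx²+Δy²) = 8.1394
cable 4: Δx=6.0000, Δy=2.5000; L_4 = √(Δx²+Δy²) = 6.5000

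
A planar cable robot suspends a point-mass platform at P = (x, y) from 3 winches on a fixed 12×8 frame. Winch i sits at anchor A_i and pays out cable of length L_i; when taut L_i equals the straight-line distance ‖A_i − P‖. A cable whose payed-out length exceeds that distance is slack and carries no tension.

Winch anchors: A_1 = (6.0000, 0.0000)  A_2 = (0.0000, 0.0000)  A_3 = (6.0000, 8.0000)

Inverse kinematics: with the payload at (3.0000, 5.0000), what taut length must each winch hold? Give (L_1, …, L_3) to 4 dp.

(5.8310, 5.8310, 4.2426)

L_1 = √((6.0000−3.0000)² + (0.0000−5.0000)²) = 5.8310
L_2 = √((0.0000−3.0000)² + (0.0000−5.0000)²) = 5.8310
L_3 = √((6.0000−3.0000)² + (8.0000−5.0000)²) = 4.2426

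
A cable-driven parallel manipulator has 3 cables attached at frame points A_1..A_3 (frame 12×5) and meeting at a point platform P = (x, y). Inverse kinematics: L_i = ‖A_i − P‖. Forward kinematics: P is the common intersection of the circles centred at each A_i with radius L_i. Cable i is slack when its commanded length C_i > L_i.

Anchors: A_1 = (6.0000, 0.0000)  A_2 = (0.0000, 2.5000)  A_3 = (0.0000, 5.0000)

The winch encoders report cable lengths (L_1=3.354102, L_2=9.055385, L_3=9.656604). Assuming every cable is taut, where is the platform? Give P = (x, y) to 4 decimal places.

(9.0000, 1.5000)

each cable: (A_i−P)·(A_i−P) = L_i²; let q_i = ‖A_i‖²−L_i²
q_1 = 36.0000+0.0000−11.2500 = 24.7500
row 1: 12.0000x − 5.0000y = 100.5000  (q_2=-75.7500)
row 2: 12.0000x − 10.0000y = 93.0000  (q_3=-68.2500)
Cramer on rows 1–2 → x = 9.0000, y = 1.5000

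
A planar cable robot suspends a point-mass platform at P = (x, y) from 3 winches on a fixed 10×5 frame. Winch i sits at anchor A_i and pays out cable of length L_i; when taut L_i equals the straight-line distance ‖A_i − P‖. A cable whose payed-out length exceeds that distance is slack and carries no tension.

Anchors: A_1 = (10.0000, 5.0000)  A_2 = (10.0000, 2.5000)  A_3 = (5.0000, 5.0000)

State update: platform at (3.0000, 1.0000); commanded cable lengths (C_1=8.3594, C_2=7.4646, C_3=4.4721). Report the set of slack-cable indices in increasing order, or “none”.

1, 2

cable 1: L_1 = ‖A_1−P‖ = 8.0623;  C_1 = 8.3594 → slack
cable 2: L_2 = ‖A_2−P‖ = 7.1589;  C_2 = 7.4646 → slack
cable 3: L_3 = ‖A_3−P‖ = 4.4721;  C_3 = 4.4721 → taut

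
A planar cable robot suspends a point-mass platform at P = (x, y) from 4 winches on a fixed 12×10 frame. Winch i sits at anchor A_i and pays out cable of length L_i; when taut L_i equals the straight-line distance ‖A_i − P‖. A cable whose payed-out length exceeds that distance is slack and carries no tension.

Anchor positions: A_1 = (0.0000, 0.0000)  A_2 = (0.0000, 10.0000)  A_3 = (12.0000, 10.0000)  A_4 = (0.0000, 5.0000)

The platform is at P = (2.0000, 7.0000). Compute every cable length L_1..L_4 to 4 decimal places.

L_1: Δ = A_1−P = (-2.0000, -7.0000) → ‖Δ‖ = √53.0000 = 7.2801
L_2: Δ = A_2−P = (-2.0000, 3.0000) → ‖Δ‖ = √13.0000 = 3.6056
L_3: Δ = A_3−P = (10.0000, 3.0000) → ‖Δ‖ = √109.0000 = 10.4403
L_4: Δ = A_4−P = (-2.0000, -2.0000) → ‖Δ‖ = √8.0000 = 2.8284

(7.2801, 3.6056, 10.4403, 2.8284)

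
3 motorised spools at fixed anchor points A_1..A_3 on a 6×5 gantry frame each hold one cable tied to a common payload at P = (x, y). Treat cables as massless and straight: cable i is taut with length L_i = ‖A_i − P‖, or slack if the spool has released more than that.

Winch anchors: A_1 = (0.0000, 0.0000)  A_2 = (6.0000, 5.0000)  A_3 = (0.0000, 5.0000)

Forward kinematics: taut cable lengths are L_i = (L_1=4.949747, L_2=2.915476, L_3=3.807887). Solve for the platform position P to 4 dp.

circle eqns → linear via eq_j − eq_1; set c_j = A_j·A_j − L_j²
c_1 = 0.0000+0.0000−24.5000 = -24.5000
-12.0000·x − 10.0000·y = c_1−c_2 = -77.0000
0.0000·x − 10.0000·y = c_1−c_3 = -35.0000
solve first two rows → x=3.5000, y=3.5000

(3.5000, 3.5000)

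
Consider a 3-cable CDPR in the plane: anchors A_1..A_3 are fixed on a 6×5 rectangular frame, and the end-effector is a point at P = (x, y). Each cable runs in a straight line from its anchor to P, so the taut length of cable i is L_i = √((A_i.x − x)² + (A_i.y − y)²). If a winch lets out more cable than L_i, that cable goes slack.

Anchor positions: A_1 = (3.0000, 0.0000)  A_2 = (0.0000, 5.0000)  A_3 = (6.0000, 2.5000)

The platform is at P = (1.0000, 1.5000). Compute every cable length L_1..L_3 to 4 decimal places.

(2.5000, 3.6401, 5.0990)

L_1 = √((3.0000−1.0000)² + (0.0000−1.5000)²) = 2.5000
L_2 = √((0.0000−1.0000)² + (5.0000−1.5000)²) = 3.6401
L_3 = √((6.0000−1.0000)² + (2.5000−1.5000)²) = 5.0990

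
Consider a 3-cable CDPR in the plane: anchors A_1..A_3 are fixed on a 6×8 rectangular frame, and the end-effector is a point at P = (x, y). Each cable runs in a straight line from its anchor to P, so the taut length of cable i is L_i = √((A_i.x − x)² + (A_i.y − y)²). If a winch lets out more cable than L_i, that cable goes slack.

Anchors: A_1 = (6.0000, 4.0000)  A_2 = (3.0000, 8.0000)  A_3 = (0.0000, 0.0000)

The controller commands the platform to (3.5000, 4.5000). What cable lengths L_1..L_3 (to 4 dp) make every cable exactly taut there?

cable 1: Δx=2.5000, Δy=-0.5000; L_1 = √(Δx²+Δy²) = 2.5495
cable 2: Δx=-0.5000, Δy=3.5000; L_2 = √(Δx²+Δy²) = 3.5355
cable 3: Δx=-3.5000, Δy=-4.5000; L_3 = √(Δx²+Δy²) = 5.7009

(2.5495, 3.5355, 5.7009)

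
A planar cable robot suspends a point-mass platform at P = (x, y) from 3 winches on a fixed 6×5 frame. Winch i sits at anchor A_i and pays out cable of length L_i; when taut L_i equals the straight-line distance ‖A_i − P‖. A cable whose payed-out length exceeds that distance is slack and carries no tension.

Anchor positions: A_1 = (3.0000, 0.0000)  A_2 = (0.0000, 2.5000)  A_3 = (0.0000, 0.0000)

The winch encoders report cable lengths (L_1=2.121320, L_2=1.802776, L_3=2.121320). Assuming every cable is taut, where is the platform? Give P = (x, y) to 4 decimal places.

(1.5000, 1.5000)

expand ‖A_i−P‖²=L_i² and subtract eq 1 (k_i ≔ ‖A_i‖²−L_i²)
k_1 = 9.0000+0.0000−4.5000 = 4.5000
eq1−eq2 → [6.0000  -5.0000]·P = 1.5000
eq1−eq3 → [6.0000  0.0000]·P = 9.0000
2×2 solve → P = (1.5000, 1.5000)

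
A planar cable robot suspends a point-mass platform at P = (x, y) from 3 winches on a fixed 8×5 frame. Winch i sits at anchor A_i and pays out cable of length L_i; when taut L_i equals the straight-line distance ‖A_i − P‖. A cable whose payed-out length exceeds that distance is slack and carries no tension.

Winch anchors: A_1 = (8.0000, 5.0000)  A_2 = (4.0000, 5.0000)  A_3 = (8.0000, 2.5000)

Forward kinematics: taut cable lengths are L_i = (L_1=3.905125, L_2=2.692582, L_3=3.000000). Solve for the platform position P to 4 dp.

each cable: (A_i−P)·(A_i−P) = L_i²; let q_i = ‖A_i‖²−L_i²
q_1 = 64.0000+25.0000−15.2500 = 73.7500
row 1: 8.0000x + 0.0000y = 40.0000  (q_2=33.7500)
row 2: 0.0000x + 5.0000y = 12.5000  (q_3=61.2500)
Cramer on rows 1–2 → x = 5.0000, y = 2.5000

(5.0000, 2.5000)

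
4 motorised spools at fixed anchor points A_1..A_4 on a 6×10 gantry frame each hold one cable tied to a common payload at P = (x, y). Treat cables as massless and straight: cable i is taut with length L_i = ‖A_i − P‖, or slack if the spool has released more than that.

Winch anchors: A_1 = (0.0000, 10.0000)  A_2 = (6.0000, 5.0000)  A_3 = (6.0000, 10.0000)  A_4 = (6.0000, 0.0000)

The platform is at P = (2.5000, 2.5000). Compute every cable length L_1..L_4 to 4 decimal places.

cable 1: Δx=-2.5000, Δy=7.5000; L_1 = √(Δx²+Δy²) = 7.9057
cable 2: Δx=3.5000, Δy=2.5000; L_2 = √(Δx²+Δy²) = 4.3012
cable 3: Δx=3.5000, Δy=7.5000; L_3 = √(Δx²+Δy²) = 8.2765
cable 4: Δx=3.5000, Δy=-2.5000; L_4 = √(Δx²+Δy²) = 4.3012

(7.9057, 4.3012, 8.2765, 4.3012)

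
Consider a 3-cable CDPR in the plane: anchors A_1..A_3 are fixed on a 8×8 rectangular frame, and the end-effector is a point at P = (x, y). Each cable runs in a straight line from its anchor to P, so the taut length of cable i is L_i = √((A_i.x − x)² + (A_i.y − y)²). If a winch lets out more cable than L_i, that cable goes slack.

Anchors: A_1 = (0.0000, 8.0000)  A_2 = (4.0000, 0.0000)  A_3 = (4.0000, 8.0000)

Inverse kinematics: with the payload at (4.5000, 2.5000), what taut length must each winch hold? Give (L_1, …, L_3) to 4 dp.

L_1: Δ = A_1−P = (-4.5000, 5.5000) → ‖Δ‖ = √50.5000 = 7.1063
L_2: Δ = A_2−P = (-0.5000, -2.5000) → ‖Δ‖ = √6.5000 = 2.5495
L_3: Δ = A_3−P = (-0.5000, 5.5000) → ‖Δ‖ = √30.5000 = 5.5227

(7.1063, 2.5495, 5.5227)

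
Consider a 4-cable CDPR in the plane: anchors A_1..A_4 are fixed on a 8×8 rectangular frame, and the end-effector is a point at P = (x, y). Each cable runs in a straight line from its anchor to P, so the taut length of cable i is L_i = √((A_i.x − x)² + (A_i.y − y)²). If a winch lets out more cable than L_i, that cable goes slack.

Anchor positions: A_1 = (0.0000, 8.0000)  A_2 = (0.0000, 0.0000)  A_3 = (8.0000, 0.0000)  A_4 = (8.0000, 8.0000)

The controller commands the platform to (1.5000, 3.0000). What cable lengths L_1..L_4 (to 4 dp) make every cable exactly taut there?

L_1 = √((0.0000−1.5000)² + (8.0000−3.0000)²) = 5.2202
L_2 = √((0.0000−1.5000)² + (0.0000−3.0000)²) = 3.3541
L_3 = √((8.0000−1.5000)² + (0.0000−3.0000)²) = 7.1589
L_4 = √((8.0000−1.5000)² + (8.0000−3.0000)²) = 8.2006

(5.2202, 3.3541, 7.1589, 8.2006)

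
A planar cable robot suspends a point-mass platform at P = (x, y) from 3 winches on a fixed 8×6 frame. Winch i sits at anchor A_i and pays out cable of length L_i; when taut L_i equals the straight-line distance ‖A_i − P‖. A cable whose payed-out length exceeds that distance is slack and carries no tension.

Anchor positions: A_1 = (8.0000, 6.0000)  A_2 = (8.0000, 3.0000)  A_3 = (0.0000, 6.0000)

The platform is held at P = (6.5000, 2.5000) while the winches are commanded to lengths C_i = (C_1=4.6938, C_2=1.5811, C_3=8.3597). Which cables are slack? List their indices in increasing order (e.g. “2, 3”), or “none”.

1, 3

i=1: geometric 3.8079 vs commanded 4.6938 ⇒ slack
i=2: geometric 1.5811 vs commanded 1.5811 ⇒ taut
i=3: geometric 7.3824 vs commanded 8.3597 ⇒ slack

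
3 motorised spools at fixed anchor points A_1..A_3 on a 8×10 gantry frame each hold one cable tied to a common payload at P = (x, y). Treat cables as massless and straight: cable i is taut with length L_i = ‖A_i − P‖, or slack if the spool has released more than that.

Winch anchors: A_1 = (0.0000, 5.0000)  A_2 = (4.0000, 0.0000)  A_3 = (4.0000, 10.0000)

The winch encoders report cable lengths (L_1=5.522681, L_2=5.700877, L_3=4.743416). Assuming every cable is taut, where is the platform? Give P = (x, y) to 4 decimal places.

(5.5000, 5.5000)

each cable: (A_i−P)·(A_i−P) = L_i²; let q_i = ‖A_i‖²−L_i²
q_1 = 0.0000+25.0000−30.5000 = -5.5000
row 1: -8.0000x + 10.0000y = 11.0000  (q_2=-16.5000)
row 2: -8.0000x − 10.0000y = -99.0000  (q_3=93.5000)
Cramer on rows 1–2 → x = 5.5000, y = 5.5000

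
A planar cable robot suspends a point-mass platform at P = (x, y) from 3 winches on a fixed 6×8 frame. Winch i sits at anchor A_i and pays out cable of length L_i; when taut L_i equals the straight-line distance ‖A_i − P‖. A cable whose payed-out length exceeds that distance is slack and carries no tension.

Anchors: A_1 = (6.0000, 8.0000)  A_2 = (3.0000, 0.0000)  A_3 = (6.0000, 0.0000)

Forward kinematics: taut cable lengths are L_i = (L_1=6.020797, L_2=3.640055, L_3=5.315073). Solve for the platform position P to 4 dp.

(2.0000, 3.5000)

expand ‖A_i−P‖²=L_i² and subtract eq 1 (q_i ≔ ‖A_i‖²−L_i²)
q_1 = 36.0000+64.0000−36.2500 = 63.7500
eq1−eq2 → [6.0000  16.0000]·P = 68.0000
eq1−eq3 → [0.0000  16.0000]·P = 56.0000
2×2 solve → P = (2.0000, 3.5000)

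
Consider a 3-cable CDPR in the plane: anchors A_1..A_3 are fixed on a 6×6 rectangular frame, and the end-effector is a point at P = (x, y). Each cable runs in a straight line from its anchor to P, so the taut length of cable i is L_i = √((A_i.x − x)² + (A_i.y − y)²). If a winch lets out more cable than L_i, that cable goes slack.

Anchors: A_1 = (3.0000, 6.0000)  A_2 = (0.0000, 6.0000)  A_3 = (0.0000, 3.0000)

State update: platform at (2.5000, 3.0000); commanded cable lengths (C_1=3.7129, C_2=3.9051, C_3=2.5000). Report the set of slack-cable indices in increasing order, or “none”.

cable 1: L_1 = ‖A_1−P‖ = 3.0414;  C_1 = 3.7129 → slack
cable 2: L_2 = ‖A_2−P‖ = 3.9051;  C_2 = 3.9051 → taut
cable 3: L_3 = ‖A_3−P‖ = 2.5000;  C_3 = 2.5000 → taut

1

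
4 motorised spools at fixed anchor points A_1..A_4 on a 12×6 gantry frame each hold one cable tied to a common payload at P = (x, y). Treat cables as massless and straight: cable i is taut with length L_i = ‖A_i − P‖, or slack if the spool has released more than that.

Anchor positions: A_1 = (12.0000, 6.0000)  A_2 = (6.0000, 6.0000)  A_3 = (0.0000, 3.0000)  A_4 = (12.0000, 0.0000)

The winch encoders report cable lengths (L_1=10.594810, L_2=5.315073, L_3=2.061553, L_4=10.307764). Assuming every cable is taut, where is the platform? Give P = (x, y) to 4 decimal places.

(2.0000, 2.5000)

expand ‖A_i−P‖²=L_i² and subtract eq 1 (q_i ≔ ‖A_i‖²−L_i²)
q_1 = 144.0000+36.0000−112.2500 = 67.7500
eq1−eq2 → [12.0000  0.0000]·P = 24.0000
eq1−eq3 → [24.0000  6.0000]·P = 63.0000
eq1−eq4 → [0.0000  12.0000]·P = 30.0000
2×2 solve → P = (2.0000, 2.5000)
check cable 4: ‖A_4−P‖² = 106.2500 ≈ L_4² = 106.2500 ✓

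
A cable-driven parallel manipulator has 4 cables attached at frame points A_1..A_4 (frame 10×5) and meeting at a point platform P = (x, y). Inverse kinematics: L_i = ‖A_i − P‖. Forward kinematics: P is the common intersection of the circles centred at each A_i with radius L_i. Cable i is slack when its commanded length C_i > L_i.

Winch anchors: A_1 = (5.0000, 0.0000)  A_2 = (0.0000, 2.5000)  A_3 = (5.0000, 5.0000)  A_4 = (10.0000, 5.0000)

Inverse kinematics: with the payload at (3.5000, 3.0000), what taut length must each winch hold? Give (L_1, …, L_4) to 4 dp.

L_1: Δ = A_1−P = (1.5000, -3.0000) → ‖Δ‖ = √11.2500 = 3.3541
L_2: Δ = A_2−P = (-3.5000, -0.5000) → ‖Δ‖ = √12.5000 = 3.5355
L_3: Δ = A_3−P = (1.5000, 2.0000) → ‖Δ‖ = √6.2500 = 2.5000
L_4: Δ = A_4−P = (6.5000, 2.0000) → ‖Δ‖ = √46.2500 = 6.8007

(3.3541, 3.5355, 2.5000, 6.8007)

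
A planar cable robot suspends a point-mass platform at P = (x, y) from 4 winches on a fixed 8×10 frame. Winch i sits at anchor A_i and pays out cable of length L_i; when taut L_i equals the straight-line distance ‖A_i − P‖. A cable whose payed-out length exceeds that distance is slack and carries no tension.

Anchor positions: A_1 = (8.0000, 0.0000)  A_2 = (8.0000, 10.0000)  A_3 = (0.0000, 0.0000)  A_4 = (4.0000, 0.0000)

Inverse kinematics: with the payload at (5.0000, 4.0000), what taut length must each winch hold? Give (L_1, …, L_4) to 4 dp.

L_1 = √((8.0000−5.0000)² + (0.0000−4.0000)²) = 5.0000
L_2 = √((8.0000−5.0000)² + (10.0000−4.0000)²) = 6.7082
L_3 = √((0.0000−5.0000)² + (0.0000−4.0000)²) = 6.4031
L_4 = √((4.0000−5.0000)² + (0.0000−4.0000)²) = 4.1231

(5.0000, 6.7082, 6.4031, 4.1231)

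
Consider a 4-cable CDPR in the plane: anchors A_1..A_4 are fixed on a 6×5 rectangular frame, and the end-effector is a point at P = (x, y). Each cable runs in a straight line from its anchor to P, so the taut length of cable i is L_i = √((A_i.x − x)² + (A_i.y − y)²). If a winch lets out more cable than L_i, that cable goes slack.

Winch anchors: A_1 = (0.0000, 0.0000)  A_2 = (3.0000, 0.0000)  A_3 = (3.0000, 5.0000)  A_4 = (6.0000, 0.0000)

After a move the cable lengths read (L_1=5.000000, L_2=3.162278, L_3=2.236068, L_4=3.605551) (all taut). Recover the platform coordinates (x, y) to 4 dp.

(4.0000, 3.0000)

expand ‖A_i−P‖²=L_i² and subtract eq 1 (c_i ≔ ‖A_i‖²−L_i²)
c_1 = 0.0000+0.0000−25.0000 = -25.0000
eq1−eq2 → [-6.0000  0.0000]·P = -24.0000
eq1−eq3 → [-6.0000  -10.0000]·P = -54.0000
eq1−eq4 → [-12.0000  0.0000]·P = -48.0000
2×2 solve → P = (4.0000, 3.0000)
check cable 4: ‖A_4−P‖² = 13.0000 ≈ L_4² = 13.0000 ✓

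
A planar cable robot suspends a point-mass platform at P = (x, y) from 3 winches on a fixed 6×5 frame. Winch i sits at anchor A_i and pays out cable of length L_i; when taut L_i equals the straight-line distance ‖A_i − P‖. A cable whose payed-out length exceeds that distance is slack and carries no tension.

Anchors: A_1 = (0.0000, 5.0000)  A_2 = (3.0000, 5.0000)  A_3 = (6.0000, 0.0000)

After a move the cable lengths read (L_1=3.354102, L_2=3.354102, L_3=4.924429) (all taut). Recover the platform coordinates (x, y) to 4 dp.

expand ‖A_i−P‖²=L_i² and subtract eq 1 (q_i ≔ ‖A_i‖²−L_i²)
q_1 = 0.0000+25.0000−11.2500 = 13.7500
eq1−eq2 → [-6.0000  0.0000]·P = -9.0000
eq1−eq3 → [-12.0000  10.0000]·P = 2.0000
2×2 solve → P = (1.5000, 2.0000)

(1.5000, 2.0000)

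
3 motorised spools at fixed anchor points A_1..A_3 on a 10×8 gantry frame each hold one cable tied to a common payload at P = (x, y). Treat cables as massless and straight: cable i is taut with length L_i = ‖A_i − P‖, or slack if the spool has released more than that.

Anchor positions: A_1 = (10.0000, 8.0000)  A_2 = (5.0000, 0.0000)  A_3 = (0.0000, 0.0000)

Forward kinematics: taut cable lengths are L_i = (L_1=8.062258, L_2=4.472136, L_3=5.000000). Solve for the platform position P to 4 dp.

circle eqns → linear via eq_j − eq_1; set q_j = A_j·A_j − L_j²
q_1 = 100.0000+64.0000−65.0000 = 99.0000
10.0000·x + 16.0000·y = q_1−q_2 = 94.0000
20.0000·x + 16.0000·y = q_1−q_3 = 124.0000
solve first two rows → x=3.0000, y=4.0000

(3.0000, 4.0000)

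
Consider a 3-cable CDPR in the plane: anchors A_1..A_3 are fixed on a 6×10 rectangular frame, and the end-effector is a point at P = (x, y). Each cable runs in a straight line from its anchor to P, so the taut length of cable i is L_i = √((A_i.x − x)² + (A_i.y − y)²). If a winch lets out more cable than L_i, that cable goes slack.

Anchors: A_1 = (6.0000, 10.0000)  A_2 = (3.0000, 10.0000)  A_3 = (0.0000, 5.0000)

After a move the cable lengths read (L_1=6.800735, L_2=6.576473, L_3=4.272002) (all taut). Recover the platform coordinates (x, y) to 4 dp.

(4.0000, 3.5000)

expand ‖A_i−P‖²=L_i² and subtract eq 1 (k_i ≔ ‖A_i‖²−L_i²)
k_1 = 36.0000+100.0000−46.2500 = 89.7500
eq1−eq2 → [6.0000  0.0000]·P = 24.0000
eq1−eq3 → [12.0000  10.0000]·P = 83.0000
2×2 solve → P = (4.0000, 3.5000)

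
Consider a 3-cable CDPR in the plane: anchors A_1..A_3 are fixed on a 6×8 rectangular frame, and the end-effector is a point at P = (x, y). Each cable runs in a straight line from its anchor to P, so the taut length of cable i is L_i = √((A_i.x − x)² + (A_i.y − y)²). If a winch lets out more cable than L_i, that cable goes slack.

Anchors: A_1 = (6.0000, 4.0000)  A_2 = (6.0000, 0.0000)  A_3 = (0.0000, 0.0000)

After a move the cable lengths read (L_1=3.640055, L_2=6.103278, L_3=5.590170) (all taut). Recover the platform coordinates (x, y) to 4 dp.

(2.5000, 5.0000)

expand ‖A_i−P‖²=L_i² and subtract eq 1 (q_i ≔ ‖A_i‖²−L_i²)
q_1 = 36.0000+16.0000−13.2500 = 38.7500
eq1−eq2 → [0.0000  8.0000]·P = 40.0000
eq1−eq3 → [12.0000  8.0000]·P = 70.0000
2×2 solve → P = (2.5000, 5.0000)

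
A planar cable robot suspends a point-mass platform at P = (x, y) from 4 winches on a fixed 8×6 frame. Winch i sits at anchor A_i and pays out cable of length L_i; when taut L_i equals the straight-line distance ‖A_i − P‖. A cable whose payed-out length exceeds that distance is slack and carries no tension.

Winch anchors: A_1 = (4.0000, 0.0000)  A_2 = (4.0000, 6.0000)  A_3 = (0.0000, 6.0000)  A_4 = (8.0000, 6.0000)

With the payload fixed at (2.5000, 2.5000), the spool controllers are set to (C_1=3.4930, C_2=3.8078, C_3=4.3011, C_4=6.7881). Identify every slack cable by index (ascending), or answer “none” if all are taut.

1, 4

cable 1: √((1.5000)²+(-2.5000)²)=2.9155, C_1=3.4930: slack
cable 2: √((1.5000)²+(3.5000)²)=3.8079, C_2=3.8078: taut
cable 3: √((-2.5000)²+(3.5000)²)=4.3012, C_3=4.3011: taut
cable 4: √((5.5000)²+(3.5000)²)=6.5192, C_4=6.7881: slack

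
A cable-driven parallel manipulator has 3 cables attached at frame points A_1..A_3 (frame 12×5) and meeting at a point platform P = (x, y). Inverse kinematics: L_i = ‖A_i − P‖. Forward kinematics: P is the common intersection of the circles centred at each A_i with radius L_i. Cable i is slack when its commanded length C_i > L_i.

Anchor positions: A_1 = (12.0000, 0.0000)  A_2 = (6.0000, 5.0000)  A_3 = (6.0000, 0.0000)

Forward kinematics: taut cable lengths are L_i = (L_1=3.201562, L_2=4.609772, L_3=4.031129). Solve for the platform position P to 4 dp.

circle eqns → linear via eq_j − eq_1; set k_j = A_j·A_j − L_j²
k_1 = 144.0000+0.0000−10.2500 = 133.7500
12.0000·x − 10.0000·y = k_1−k_2 = 94.0000
12.0000·x + 0.0000·y = k_1−k_3 = 114.0000
solve first two rows → x=9.5000, y=2.0000

(9.5000, 2.0000)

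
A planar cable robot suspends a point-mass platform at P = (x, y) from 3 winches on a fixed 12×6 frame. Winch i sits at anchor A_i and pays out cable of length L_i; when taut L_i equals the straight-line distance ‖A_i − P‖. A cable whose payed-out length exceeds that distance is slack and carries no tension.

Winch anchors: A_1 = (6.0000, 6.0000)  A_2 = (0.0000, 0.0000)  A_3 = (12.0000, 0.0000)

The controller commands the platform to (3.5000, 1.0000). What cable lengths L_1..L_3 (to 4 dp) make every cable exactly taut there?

(5.5902, 3.6401, 8.5586)

cable 1: Δx=2.5000, Δy=5.0000; L_1 = √(Δx²+Δy²) = 5.5902
cable 2: Δx=-3.5000, Δy=-1.0000; L_2 = √(Δx²+Δy²) = 3.6401
cable 3: Δx=8.5000, Δy=-1.0000; L_3 = √(Δx²+Δy²) = 8.5586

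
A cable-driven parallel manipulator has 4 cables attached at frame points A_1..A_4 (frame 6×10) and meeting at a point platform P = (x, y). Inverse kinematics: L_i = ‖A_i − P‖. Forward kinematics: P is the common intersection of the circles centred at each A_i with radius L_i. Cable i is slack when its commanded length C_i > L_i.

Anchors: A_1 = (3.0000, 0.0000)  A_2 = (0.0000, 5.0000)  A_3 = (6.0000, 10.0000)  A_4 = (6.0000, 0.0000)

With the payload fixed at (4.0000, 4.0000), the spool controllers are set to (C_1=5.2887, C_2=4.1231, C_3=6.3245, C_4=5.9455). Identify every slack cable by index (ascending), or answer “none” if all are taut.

1, 4

cable 1: L_1 = ‖A_1−P‖ = 4.1231;  C_1 = 5.2887 → slack
cable 2: L_2 = ‖A_2−P‖ = 4.1231;  C_2 = 4.1231 → taut
cable 3: L_3 = ‖A_3−P‖ = 6.3246;  C_3 = 6.3245 → taut
cable 4: L_4 = ‖A_4−P‖ = 4.4721;  C_4 = 5.9455 → slack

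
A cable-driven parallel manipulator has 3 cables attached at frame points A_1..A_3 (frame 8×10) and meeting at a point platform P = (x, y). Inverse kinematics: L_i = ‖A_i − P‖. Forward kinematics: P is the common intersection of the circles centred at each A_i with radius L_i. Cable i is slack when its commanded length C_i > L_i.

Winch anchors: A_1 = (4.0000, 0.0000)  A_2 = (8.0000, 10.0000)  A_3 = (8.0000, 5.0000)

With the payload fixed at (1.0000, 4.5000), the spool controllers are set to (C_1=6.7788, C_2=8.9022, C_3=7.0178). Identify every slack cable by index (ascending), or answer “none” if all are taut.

1

i=1: geometric 5.4083 vs commanded 6.7788 ⇒ slack
i=2: geometric 8.9022 vs commanded 8.9022 ⇒ taut
i=3: geometric 7.0178 vs commanded 7.0178 ⇒ taut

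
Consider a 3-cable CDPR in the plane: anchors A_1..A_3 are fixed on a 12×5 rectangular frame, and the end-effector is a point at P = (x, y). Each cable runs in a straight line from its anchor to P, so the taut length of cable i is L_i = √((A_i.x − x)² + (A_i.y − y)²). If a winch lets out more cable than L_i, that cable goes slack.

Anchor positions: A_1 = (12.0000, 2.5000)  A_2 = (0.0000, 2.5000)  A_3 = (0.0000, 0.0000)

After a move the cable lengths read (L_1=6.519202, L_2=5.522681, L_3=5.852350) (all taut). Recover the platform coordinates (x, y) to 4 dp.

(5.5000, 2.0000)

each cable: (A_i−P)·(A_i−P) = L_i²; let k_i = ‖A_i‖²−L_i²
k_1 = 144.0000+6.2500−42.5000 = 107.7500
row 1: 24.0000x + 0.0000y = 132.0000  (k_2=-24.2500)
row 2: 24.0000x + 5.0000y = 142.0000  (k_3=-34.2500)
Cramer on rows 1–2 → x = 5.5000, y = 2.0000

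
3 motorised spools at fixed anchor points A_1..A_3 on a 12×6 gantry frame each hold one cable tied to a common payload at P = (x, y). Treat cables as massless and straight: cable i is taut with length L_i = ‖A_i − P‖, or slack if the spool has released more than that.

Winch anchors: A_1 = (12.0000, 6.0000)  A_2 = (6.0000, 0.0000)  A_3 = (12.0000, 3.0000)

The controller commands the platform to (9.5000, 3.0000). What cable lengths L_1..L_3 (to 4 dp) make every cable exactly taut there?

cable 1: Δx=2.5000, Δy=3.0000; L_1 = √(Δx²+Δy²) = 3.9051
cable 2: Δx=-3.5000, Δy=-3.0000; L_2 = √(Δx²+Δy²) = 4.6098
cable 3: Δx=2.5000, Δy=0.0000; L_3 = √(Δx²+Δy²) = 2.5000

(3.9051, 4.6098, 2.5000)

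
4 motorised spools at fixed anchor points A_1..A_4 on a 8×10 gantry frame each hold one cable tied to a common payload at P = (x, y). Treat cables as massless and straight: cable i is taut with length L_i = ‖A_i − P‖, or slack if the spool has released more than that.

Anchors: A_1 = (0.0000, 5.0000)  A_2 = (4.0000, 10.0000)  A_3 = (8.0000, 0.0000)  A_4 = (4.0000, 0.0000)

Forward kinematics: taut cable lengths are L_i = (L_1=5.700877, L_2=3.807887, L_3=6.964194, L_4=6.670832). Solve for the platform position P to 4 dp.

(5.5000, 6.5000)

circle eqns → linear via eq_j − eq_1; set k_j = A_j·A_j − L_j²
k_1 = 0.0000+25.0000−32.5000 = -7.5000
-8.0000·x − 10.0000·y = k_1−k_2 = -109.0000
-16.0000·x + 10.0000·y = k_1−k_3 = -23.0000
-8.0000·x + 10.0000·y = k_1−k_4 = 21.0000
solve first two rows → x=5.5000, y=6.5000
check cable 4: ‖A_4−P‖² = 44.5000 ≈ L_4² = 44.5000 ✓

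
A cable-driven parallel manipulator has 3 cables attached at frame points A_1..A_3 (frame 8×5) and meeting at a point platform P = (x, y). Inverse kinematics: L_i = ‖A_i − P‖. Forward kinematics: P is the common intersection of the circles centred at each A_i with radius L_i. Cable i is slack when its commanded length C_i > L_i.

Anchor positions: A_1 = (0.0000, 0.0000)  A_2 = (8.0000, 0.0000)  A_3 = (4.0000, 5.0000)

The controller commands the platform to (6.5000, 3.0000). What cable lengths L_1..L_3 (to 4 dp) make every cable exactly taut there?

cable 1: Δx=-6.5000, Δy=-3.0000; L_1 = √(Δx²+Δy²) = 7.1589
cable 2: Δx=1.5000, Δy=-3.0000; L_2 = √(Δx²+Δy²) = 3.3541
cable 3: Δx=-2.5000, Δy=2.0000; L_3 = √(Δx²+Δy²) = 3.2016

(7.1589, 3.3541, 3.2016)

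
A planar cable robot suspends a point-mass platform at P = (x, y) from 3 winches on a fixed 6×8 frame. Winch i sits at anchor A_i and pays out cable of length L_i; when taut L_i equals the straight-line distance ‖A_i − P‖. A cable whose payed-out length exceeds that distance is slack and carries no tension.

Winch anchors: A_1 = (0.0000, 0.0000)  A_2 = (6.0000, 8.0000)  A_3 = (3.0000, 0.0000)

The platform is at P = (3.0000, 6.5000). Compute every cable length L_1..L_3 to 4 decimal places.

(7.1589, 3.3541, 6.5000)

L_1 = √((0.0000−3.0000)² + (0.0000−6.5000)²) = 7.1589
L_2 = √((6.0000−3.0000)² + (8.0000−6.5000)²) = 3.3541
L_3 = √((3.0000−3.0000)² + (0.0000−6.5000)²) = 6.5000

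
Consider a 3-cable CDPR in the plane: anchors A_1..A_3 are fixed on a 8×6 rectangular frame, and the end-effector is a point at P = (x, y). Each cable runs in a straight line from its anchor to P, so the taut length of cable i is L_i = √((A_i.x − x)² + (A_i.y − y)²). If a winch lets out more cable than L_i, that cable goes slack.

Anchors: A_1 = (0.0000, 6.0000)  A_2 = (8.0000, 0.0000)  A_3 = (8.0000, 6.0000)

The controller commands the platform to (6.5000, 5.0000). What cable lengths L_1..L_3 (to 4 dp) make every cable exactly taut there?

(6.5765, 5.2202, 1.8028)

L_1: Δ = A_1−P = (-6.5000, 1.0000) → ‖Δ‖ = √43.2500 = 6.5765
L_2: Δ = A_2−P = (1.5000, -5.0000) → ‖Δ‖ = √27.2500 = 5.2202
L_3: Δ = A_3−P = (1.5000, 1.0000) → ‖Δ‖ = √3.2500 = 1.8028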